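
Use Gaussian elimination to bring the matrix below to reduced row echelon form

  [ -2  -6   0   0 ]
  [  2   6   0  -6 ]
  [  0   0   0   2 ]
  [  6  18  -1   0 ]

[[1, 3, 0, 0], [0, 0, 1, 0], [0, 0, 0, 1], [0, 0, 0, 0]]

R1 ← -1/2·R1
  [ 1   3   0   0 ]
  [ 2   6   0  -6 ]
  [ 0   0   0   2 ]
  [ 6  18  -1   0 ]
R2 ← R2 − 2·R1
  [ 1   3   0   0 ]
  [ 0   0   0  -6 ]
  [ 0   0   0   2 ]
  [ 6  18  -1   0 ]
R4 ← R4 − 6·R1
  [ 1  3   0   0 ]
  [ 0  0   0  -6 ]
  [ 0  0   0   2 ]
  [ 0  0  -1   0 ]
R2 <-> R4
  [ 1  3   0   0 ]
  [ 0  0  -1   0 ]
  [ 0  0   0   2 ]
  [ 0  0   0  -6 ]
R2 ← -1·R2
  [ 1  3  0   0 ]
  [ 0  0  1   0 ]
  [ 0  0  0   2 ]
  [ 0  0  0  -6 ]
R3 ← 1/2·R3
  [ 1  3  0   0 ]
  [ 0  0  1   0 ]
  [ 0  0  0   1 ]
  [ 0  0  0  -6 ]
R4 ← R4 + 6·R3
  [ 1  3  0  0 ]
  [ 0  0  1  0 ]
  [ 0  0  0  1 ]
  [ 0  0  0  0 ]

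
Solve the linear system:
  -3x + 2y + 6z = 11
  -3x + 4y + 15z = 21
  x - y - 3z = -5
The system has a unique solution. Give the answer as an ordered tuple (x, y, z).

(-1, 2, 2/3)

Form the augmented matrix and row-reduce:
  [ -3   2   6  |  11 ]
  [ -3   4  15  |  21 ]
  [  1  -1  -3  |  -5 ]
Multiply R1 by -1/3.
  [  1  -2/3  -2  |  -11/3 ]
  [ -3     4  15  |     21 ]
  [  1    -1  -3  |     -5 ]
Add 3 times R1 to R2.
  [ 1  -2/3  -2  |  -11/3 ]
  [ 0     2   9  |     10 ]
  [ 1    -1  -3  |     -5 ]
Subtract R1 from R3.
  [ 1  -2/3  -2  |  -11/3 ]
  [ 0     2   9  |     10 ]
  [ 0  -1/3  -1  |   -4/3 ]
Multiply R2 by 1/2.
  [ 1  -2/3   -2  |  -11/3 ]
  [ 0     1  9/2  |      5 ]
  [ 0  -1/3   -1  |   -4/3 ]
Add 1/3 times R2 to R3.
  [ 1  -2/3   -2  |  -11/3 ]
  [ 0     1  9/2  |      5 ]
  [ 0     0  1/2  |    1/3 ]
Multiply R3 by 2.
  [ 1  -2/3   -2  |  -11/3 ]
  [ 0     1  9/2  |      5 ]
  [ 0     0    1  |    2/3 ]
Subtract 9/2 times R3 from R2.
  [ 1  -2/3  -2  |  -11/3 ]
  [ 0     1   0  |      2 ]
  [ 0     0   1  |    2/3 ]
Add 2 times R3 to R1.
  [ 1  -2/3  0  |  -7/3 ]
  [ 0     1  0  |     2 ]
  [ 0     0  1  |   2/3 ]
Add 2/3 times R2 to R1.
  [ 1  0  0  |   -1 ]
  [ 0  1  0  |    2 ]
  [ 0  0  1  |  2/3 ]
Reading off the last column: x = -1, y = 2, z = 2/3.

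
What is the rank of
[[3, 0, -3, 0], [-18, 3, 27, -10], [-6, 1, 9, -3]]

rank = 3

Multiply r1 by 1/3.
  [   1  0  -1    0 ]
  [ -18  3  27  -10 ]
  [  -6  1   9   -3 ]
Add 18 times r1 to r2.
  [  1  0  -1    0 ]
  [  0  3   9  -10 ]
  [ -6  1   9   -3 ]
Add 6 times r1 to r3.
  [ 1  0  -1    0 ]
  [ 0  3   9  -10 ]
  [ 0  1   3   -3 ]
Multiply r2 by 1/3.
  [ 1  0  -1      0 ]
  [ 0  1   3  -10/3 ]
  [ 0  1   3     -3 ]
Subtract r2 from r3.
  [ 1  0  -1      0 ]
  [ 0  1   3  -10/3 ]
  [ 0  0   0    1/3 ]
Multiply r3 by 3.
  [ 1  0  -1      0 ]
  [ 0  1   3  -10/3 ]
  [ 0  0   0      1 ]
Add 10/3 times r3 to r2.
  [ 1  0  -1  0 ]
  [ 0  1   3  0 ]
  [ 0  0   0  1 ]
The reduced form has 3 nonzero rows.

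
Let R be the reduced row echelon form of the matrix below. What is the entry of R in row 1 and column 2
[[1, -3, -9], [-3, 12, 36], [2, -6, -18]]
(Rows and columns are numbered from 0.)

3

r2 := r2 + 3·r1
  [ 1  -3   -9 ]
  [ 0   3    9 ]
  [ 2  -6  -18 ]
r3 := r3 − 2·r1
  [ 1  -3  -9 ]
  [ 0   3   9 ]
  [ 0   0   0 ]
r2 := 1/3·r2
  [ 1  -3  -9 ]
  [ 0   1   3 ]
  [ 0   0   0 ]
r1 := r1 + 3·r2
  [ 1  0  0 ]
  [ 0  1  3 ]
  [ 0  0  0 ]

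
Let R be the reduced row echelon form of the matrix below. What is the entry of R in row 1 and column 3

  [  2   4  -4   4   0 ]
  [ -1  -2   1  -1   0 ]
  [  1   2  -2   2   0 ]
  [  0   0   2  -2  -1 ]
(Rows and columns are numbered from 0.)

Multiply ρ1 by 1/2.
  [  1   2  -2   2   0 ]
  [ -1  -2   1  -1   0 ]
  [  1   2  -2   2   0 ]
  [  0   0   2  -2  -1 ]
Add ρ1 to ρ2.
  [ 1  2  -2   2   0 ]
  [ 0  0  -1   1   0 ]
  [ 1  2  -2   2   0 ]
  [ 0  0   2  -2  -1 ]
Subtract ρ1 from ρ3.
  [ 1  2  -2   2   0 ]
  [ 0  0  -1   1   0 ]
  [ 0  0   0   0   0 ]
  [ 0  0   2  -2  -1 ]
Multiply ρ2 by -1.
  [ 1  2  -2   2   0 ]
  [ 0  0   1  -1   0 ]
  [ 0  0   0   0   0 ]
  [ 0  0   2  -2  -1 ]
Subtract 2 times ρ2 from ρ4.
  [ 1  2  -2   2   0 ]
  [ 0  0   1  -1   0 ]
  [ 0  0   0   0   0 ]
  [ 0  0   0   0  -1 ]
Swap ρ3 and ρ4.
  [ 1  2  -2   2   0 ]
  [ 0  0   1  -1   0 ]
  [ 0  0   0   0  -1 ]
  [ 0  0   0   0   0 ]
Multiply ρ3 by -1.
  [ 1  2  -2   2  0 ]
  [ 0  0   1  -1  0 ]
  [ 0  0   0   0  1 ]
  [ 0  0   0   0  0 ]
Add 2 times ρ2 to ρ1.
  [ 1  2  0   0  0 ]
  [ 0  0  1  -1  0 ]
  [ 0  0  0   0  1 ]
  [ 0  0  0   0  0 ]

-1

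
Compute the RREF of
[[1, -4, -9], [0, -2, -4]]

R2 ← -1/2·R2
  [ 1  -4  -9 ]
  [ 0   1   2 ]
R1 ← R1 + 4·R2
  [ 1  0  -1 ]
  [ 0  1   2 ]

[[1, 0, -1], [0, 1, 2]]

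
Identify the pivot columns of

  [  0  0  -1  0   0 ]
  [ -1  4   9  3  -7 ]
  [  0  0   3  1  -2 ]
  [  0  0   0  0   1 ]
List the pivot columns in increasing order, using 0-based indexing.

0, 2, 3, 4

Swap R1 and R2.
  [ -1  4   9  3  -7 ]
  [  0  0  -1  0   0 ]
  [  0  0   3  1  -2 ]
  [  0  0   0  0   1 ]
Multiply R1 by -1.
  [ 1  -4  -9  -3   7 ]
  [ 0   0  -1   0   0 ]
  [ 0   0   3   1  -2 ]
  [ 0   0   0   0   1 ]
Multiply R2 by -1.
  [ 1  -4  -9  -3   7 ]
  [ 0   0   1   0   0 ]
  [ 0   0   3   1  -2 ]
  [ 0   0   0   0   1 ]
Subtract 3 times R2 from R3.
  [ 1  -4  -9  -3   7 ]
  [ 0   0   1   0   0 ]
  [ 0   0   0   1  -2 ]
  [ 0   0   0   0   1 ]
Add 2 times R4 to R3.
  [ 1  -4  -9  -3  7 ]
  [ 0   0   1   0  0 ]
  [ 0   0   0   1  0 ]
  [ 0   0   0   0  1 ]
Subtract 7 times R4 from R1.
  [ 1  -4  -9  -3  0 ]
  [ 0   0   1   0  0 ]
  [ 0   0   0   1  0 ]
  [ 0   0   0   0  1 ]
Add 3 times R3 to R1.
  [ 1  -4  -9  0  0 ]
  [ 0   0   1  0  0 ]
  [ 0   0   0  1  0 ]
  [ 0   0   0  0  1 ]
Add 9 times R2 to R1.
  [ 1  -4  0  0  0 ]
  [ 0   0  1  0  0 ]
  [ 0   0  0  1  0 ]
  [ 0   0  0  0  1 ]
Pivot columns are the columns containing a leading 1.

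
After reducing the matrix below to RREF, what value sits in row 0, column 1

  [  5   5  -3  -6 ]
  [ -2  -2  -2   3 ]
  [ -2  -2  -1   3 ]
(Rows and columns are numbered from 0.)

1

ρ1 -> 1/5·ρ1
  [  1   1  -3/5  -6/5 ]
  [ -2  -2    -2     3 ]
  [ -2  -2    -1     3 ]
ρ2 -> ρ2 + 2·ρ1
  [  1   1   -3/5  -6/5 ]
  [  0   0  -16/5   3/5 ]
  [ -2  -2     -1     3 ]
ρ3 -> ρ3 + 2·ρ1
  [ 1  1   -3/5  -6/5 ]
  [ 0  0  -16/5   3/5 ]
  [ 0  0  -11/5   3/5 ]
ρ2 -> -5/16·ρ2
  [ 1  1   -3/5   -6/5 ]
  [ 0  0      1  -3/16 ]
  [ 0  0  -11/5    3/5 ]
ρ3 -> ρ3 + 11/5·ρ2
  [ 1  1  -3/5   -6/5 ]
  [ 0  0     1  -3/16 ]
  [ 0  0     0   3/16 ]
ρ3 -> 16/3·ρ3
  [ 1  1  -3/5   -6/5 ]
  [ 0  0     1  -3/16 ]
  [ 0  0     0      1 ]
ρ2 -> ρ2 + 3/16·ρ3
  [ 1  1  -3/5  -6/5 ]
  [ 0  0     1     0 ]
  [ 0  0     0     1 ]
ρ1 -> ρ1 + 6/5·ρ3
  [ 1  1  -3/5  0 ]
  [ 0  0     1  0 ]
  [ 0  0     0  1 ]
ρ1 -> ρ1 + 3/5·ρ2
  [ 1  1  0  0 ]
  [ 0  0  1  0 ]
  [ 0  0  0  1 ]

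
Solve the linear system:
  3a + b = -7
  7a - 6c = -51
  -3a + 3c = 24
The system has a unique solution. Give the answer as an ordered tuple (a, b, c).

Form the augmented matrix and row-reduce:
  [  3  1   0  |   -7 ]
  [  7  0  -6  |  -51 ]
  [ -3  0   3  |   24 ]
R1 := 1/3·R1
  [  1  1/3   0  |  -7/3 ]
  [  7    0  -6  |   -51 ]
  [ -3    0   3  |    24 ]
R2 := R2 − 7·R1
  [  1   1/3   0  |    -7/3 ]
  [  0  -7/3  -6  |  -104/3 ]
  [ -3     0   3  |      24 ]
R3 := R3 + 3·R1
  [ 1   1/3   0  |    -7/3 ]
  [ 0  -7/3  -6  |  -104/3 ]
  [ 0     1   3  |      17 ]
R2 := -3/7·R2
  [ 1  1/3     0  |   -7/3 ]
  [ 0    1  18/7  |  104/7 ]
  [ 0    1     3  |     17 ]
R3 := R3 − R2
  [ 1  1/3     0  |   -7/3 ]
  [ 0    1  18/7  |  104/7 ]
  [ 0    0   3/7  |   15/7 ]
R3 := 7/3·R3
  [ 1  1/3     0  |   -7/3 ]
  [ 0    1  18/7  |  104/7 ]
  [ 0    0     1  |      5 ]
R2 := R2 − 18/7·R3
  [ 1  1/3  0  |  -7/3 ]
  [ 0    1  0  |     2 ]
  [ 0    0  1  |     5 ]
R1 := R1 − 1/3·R2
  [ 1  0  0  |  -3 ]
  [ 0  1  0  |   2 ]
  [ 0  0  1  |   5 ]
Reading off the last column: a = -3, b = 2, c = 5.

(-3, 2, 5)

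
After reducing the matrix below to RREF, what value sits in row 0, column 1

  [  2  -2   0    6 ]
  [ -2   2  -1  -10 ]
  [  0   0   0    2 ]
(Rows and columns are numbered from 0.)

-1

R1 → 1/2·R1
  [  1  -1   0    3 ]
  [ -2   2  -1  -10 ]
  [  0   0   0    2 ]
R2 → R2 + 2·R1
  [ 1  -1   0   3 ]
  [ 0   0  -1  -4 ]
  [ 0   0   0   2 ]
R2 → -1·R2
  [ 1  -1  0  3 ]
  [ 0   0  1  4 ]
  [ 0   0  0  2 ]
R3 → 1/2·R3
  [ 1  -1  0  3 ]
  [ 0   0  1  4 ]
  [ 0   0  0  1 ]
R2 → R2 − 4·R3
  [ 1  -1  0  3 ]
  [ 0   0  1  0 ]
  [ 0   0  0  1 ]
R1 → R1 − 3·R3
  [ 1  -1  0  0 ]
  [ 0   0  1  0 ]
  [ 0   0  0  1 ]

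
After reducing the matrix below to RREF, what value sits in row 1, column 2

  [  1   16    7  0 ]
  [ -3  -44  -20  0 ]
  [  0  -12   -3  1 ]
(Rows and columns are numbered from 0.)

Add 3 times R1 to R2.
  [ 1   16   7  0 ]
  [ 0    4   1  0 ]
  [ 0  -12  -3  1 ]
Multiply R2 by 1/4.
  [ 1   16    7  0 ]
  [ 0    1  1/4  0 ]
  [ 0  -12   -3  1 ]
Add 12 times R2 to R3.
  [ 1  16    7  0 ]
  [ 0   1  1/4  0 ]
  [ 0   0    0  1 ]
Subtract 16 times R2 from R1.
  [ 1  0    3  0 ]
  [ 0  1  1/4  0 ]
  [ 0  0    0  1 ]

1/4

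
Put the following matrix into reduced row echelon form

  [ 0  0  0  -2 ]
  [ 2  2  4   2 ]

ρ1 ↔ ρ2
  [ 2  2  4   2 ]
  [ 0  0  0  -2 ]
ρ1 → 1/2·ρ1
  [ 1  1  2   1 ]
  [ 0  0  0  -2 ]
ρ2 → -1/2·ρ2
  [ 1  1  2  1 ]
  [ 0  0  0  1 ]
ρ1 → ρ1 − ρ2
  [ 1  1  2  0 ]
  [ 0  0  0  1 ]

[[1, 1, 2, 0], [0, 0, 0, 1]]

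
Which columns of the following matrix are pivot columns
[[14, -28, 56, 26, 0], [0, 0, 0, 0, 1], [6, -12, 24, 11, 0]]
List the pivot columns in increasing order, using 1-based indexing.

1, 4, 5

ρ1 → 1/14·ρ1
  [ 1   -2   4  13/7  0 ]
  [ 0    0   0     0  1 ]
  [ 6  -12  24    11  0 ]
ρ3 → ρ3 − 6·ρ1
  [ 1  -2  4  13/7  0 ]
  [ 0   0  0     0  1 ]
  [ 0   0  0  -1/7  0 ]
ρ2 ↔ ρ3
  [ 1  -2  4  13/7  0 ]
  [ 0   0  0  -1/7  0 ]
  [ 0   0  0     0  1 ]
ρ2 → -7·ρ2
  [ 1  -2  4  13/7  0 ]
  [ 0   0  0     1  0 ]
  [ 0   0  0     0  1 ]
ρ1 → ρ1 − 13/7·ρ2
  [ 1  -2  4  0  0 ]
  [ 0   0  0  1  0 ]
  [ 0   0  0  0  1 ]
Pivot columns are the columns containing a leading 1.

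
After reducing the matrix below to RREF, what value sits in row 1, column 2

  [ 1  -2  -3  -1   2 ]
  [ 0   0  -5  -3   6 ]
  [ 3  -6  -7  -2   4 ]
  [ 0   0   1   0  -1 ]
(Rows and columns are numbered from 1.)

-2

ρ3 -> ρ3 − 3·ρ1
  [ 1  -2  -3  -1   2 ]
  [ 0   0  -5  -3   6 ]
  [ 0   0   2   1  -2 ]
  [ 0   0   1   0  -1 ]
ρ2 -> -1/5·ρ2
  [ 1  -2  -3   -1     2 ]
  [ 0   0   1  3/5  -6/5 ]
  [ 0   0   2    1    -2 ]
  [ 0   0   1    0    -1 ]
ρ3 -> ρ3 − 2·ρ2
  [ 1  -2  -3    -1     2 ]
  [ 0   0   1   3/5  -6/5 ]
  [ 0   0   0  -1/5   2/5 ]
  [ 0   0   1     0    -1 ]
ρ4 -> ρ4 − ρ2
  [ 1  -2  -3    -1     2 ]
  [ 0   0   1   3/5  -6/5 ]
  [ 0   0   0  -1/5   2/5 ]
  [ 0   0   0  -3/5   1/5 ]
ρ3 -> -5·ρ3
  [ 1  -2  -3    -1     2 ]
  [ 0   0   1   3/5  -6/5 ]
  [ 0   0   0     1    -2 ]
  [ 0   0   0  -3/5   1/5 ]
ρ4 -> ρ4 + 3/5·ρ3
  [ 1  -2  -3   -1     2 ]
  [ 0   0   1  3/5  -6/5 ]
  [ 0   0   0    1    -2 ]
  [ 0   0   0    0    -1 ]
ρ4 -> -1·ρ4
  [ 1  -2  -3   -1     2 ]
  [ 0   0   1  3/5  -6/5 ]
  [ 0   0   0    1    -2 ]
  [ 0   0   0    0     1 ]
ρ3 -> ρ3 + 2·ρ4
  [ 1  -2  -3   -1     2 ]
  [ 0   0   1  3/5  -6/5 ]
  [ 0   0   0    1     0 ]
  [ 0   0   0    0     1 ]
ρ2 -> ρ2 + 6/5·ρ4
  [ 1  -2  -3   -1  2 ]
  [ 0   0   1  3/5  0 ]
  [ 0   0   0    1  0 ]
  [ 0   0   0    0  1 ]
ρ1 -> ρ1 − 2·ρ4
  [ 1  -2  -3   -1  0 ]
  [ 0   0   1  3/5  0 ]
  [ 0   0   0    1  0 ]
  [ 0   0   0    0  1 ]
ρ2 -> ρ2 − 3/5·ρ3
  [ 1  -2  -3  -1  0 ]
  [ 0   0   1   0  0 ]
  [ 0   0   0   1  0 ]
  [ 0   0   0   0  1 ]
ρ1 -> ρ1 + ρ3
  [ 1  -2  -3  0  0 ]
  [ 0   0   1  0  0 ]
  [ 0   0   0  1  0 ]
  [ 0   0   0  0  1 ]
ρ1 -> ρ1 + 3·ρ2
  [ 1  -2  0  0  0 ]
  [ 0   0  1  0  0 ]
  [ 0   0  0  1  0 ]
  [ 0   0  0  0  1 ]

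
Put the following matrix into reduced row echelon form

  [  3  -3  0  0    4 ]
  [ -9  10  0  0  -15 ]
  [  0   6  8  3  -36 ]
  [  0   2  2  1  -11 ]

[[1, 0, 0, 0, -5/3], [0, 1, 0, 0, -3], [0, 0, 1, 0, -3/2], [0, 0, 0, 1, -2]]

r1 := 1/3·r1
  [  1  -1  0  0  4/3 ]
  [ -9  10  0  0  -15 ]
  [  0   6  8  3  -36 ]
  [  0   2  2  1  -11 ]
r2 := r2 + 9·r1
  [ 1  -1  0  0  4/3 ]
  [ 0   1  0  0   -3 ]
  [ 0   6  8  3  -36 ]
  [ 0   2  2  1  -11 ]
r3 := r3 − 6·r2
  [ 1  -1  0  0  4/3 ]
  [ 0   1  0  0   -3 ]
  [ 0   0  8  3  -18 ]
  [ 0   2  2  1  -11 ]
r4 := r4 − 2·r2
  [ 1  -1  0  0  4/3 ]
  [ 0   1  0  0   -3 ]
  [ 0   0  8  3  -18 ]
  [ 0   0  2  1   -5 ]
r3 := 1/8·r3
  [ 1  -1  0    0   4/3 ]
  [ 0   1  0    0    -3 ]
  [ 0   0  1  3/8  -9/4 ]
  [ 0   0  2    1    -5 ]
r4 := r4 − 2·r3
  [ 1  -1  0    0   4/3 ]
  [ 0   1  0    0    -3 ]
  [ 0   0  1  3/8  -9/4 ]
  [ 0   0  0  1/4  -1/2 ]
r4 := 4·r4
  [ 1  -1  0    0   4/3 ]
  [ 0   1  0    0    -3 ]
  [ 0   0  1  3/8  -9/4 ]
  [ 0   0  0    1    -2 ]
r3 := r3 − 3/8·r4
  [ 1  -1  0  0   4/3 ]
  [ 0   1  0  0    -3 ]
  [ 0   0  1  0  -3/2 ]
  [ 0   0  0  1    -2 ]
r1 := r1 + r2
  [ 1  0  0  0  -5/3 ]
  [ 0  1  0  0    -3 ]
  [ 0  0  1  0  -3/2 ]
  [ 0  0  0  1    -2 ]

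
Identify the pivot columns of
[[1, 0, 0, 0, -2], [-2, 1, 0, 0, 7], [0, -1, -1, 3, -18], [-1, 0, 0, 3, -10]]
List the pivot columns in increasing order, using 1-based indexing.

ρ2 → ρ2 + 2·ρ1
  [  1   0   0  0   -2 ]
  [  0   1   0  0    3 ]
  [  0  -1  -1  3  -18 ]
  [ -1   0   0  3  -10 ]
ρ4 → ρ4 + ρ1
  [ 1   0   0  0   -2 ]
  [ 0   1   0  0    3 ]
  [ 0  -1  -1  3  -18 ]
  [ 0   0   0  3  -12 ]
ρ3 → ρ3 + ρ2
  [ 1  0   0  0   -2 ]
  [ 0  1   0  0    3 ]
  [ 0  0  -1  3  -15 ]
  [ 0  0   0  3  -12 ]
ρ3 → -1·ρ3
  [ 1  0  0   0   -2 ]
  [ 0  1  0   0    3 ]
  [ 0  0  1  -3   15 ]
  [ 0  0  0   3  -12 ]
ρ4 → 1/3·ρ4
  [ 1  0  0   0  -2 ]
  [ 0  1  0   0   3 ]
  [ 0  0  1  -3  15 ]
  [ 0  0  0   1  -4 ]
ρ3 → ρ3 + 3·ρ4
  [ 1  0  0  0  -2 ]
  [ 0  1  0  0   3 ]
  [ 0  0  1  0   3 ]
  [ 0  0  0  1  -4 ]
Pivot columns are the columns containing a leading 1.

1, 2, 3, 4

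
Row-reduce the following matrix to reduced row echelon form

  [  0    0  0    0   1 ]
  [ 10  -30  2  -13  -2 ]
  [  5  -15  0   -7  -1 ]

R1 ↔ R2
  [ 10  -30  2  -13  -2 ]
  [  0    0  0    0   1 ]
  [  5  -15  0   -7  -1 ]
R1 → 1/10·R1
  [ 1   -3  1/5  -13/10  -1/5 ]
  [ 0    0    0       0     1 ]
  [ 5  -15    0      -7    -1 ]
R3 → R3 − 5·R1
  [ 1  -3  1/5  -13/10  -1/5 ]
  [ 0   0    0       0     1 ]
  [ 0   0   -1    -1/2     0 ]
R2 ↔ R3
  [ 1  -3  1/5  -13/10  -1/5 ]
  [ 0   0   -1    -1/2     0 ]
  [ 0   0    0       0     1 ]
R2 → -1·R2
  [ 1  -3  1/5  -13/10  -1/5 ]
  [ 0   0    1     1/2     0 ]
  [ 0   0    0       0     1 ]
R1 → R1 + 1/5·R3
  [ 1  -3  1/5  -13/10  0 ]
  [ 0   0    1     1/2  0 ]
  [ 0   0    0       0  1 ]
R1 → R1 − 1/5·R2
  [ 1  -3  0  -7/5  0 ]
  [ 0   0  1   1/2  0 ]
  [ 0   0  0     0  1 ]

[[1, -3, 0, -7/5, 0], [0, 0, 1, 1/2, 0], [0, 0, 0, 0, 1]]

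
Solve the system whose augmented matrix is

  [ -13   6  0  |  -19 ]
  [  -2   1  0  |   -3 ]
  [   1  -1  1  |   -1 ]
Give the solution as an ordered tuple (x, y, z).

r1 ← -1/13·r1
  [  1  -6/13  0  |  19/13 ]
  [ -2      1  0  |     -3 ]
  [  1     -1  1  |     -1 ]
r2 ← r2 + 2·r1
  [ 1  -6/13  0  |  19/13 ]
  [ 0   1/13  0  |  -1/13 ]
  [ 1     -1  1  |     -1 ]
r3 ← r3 − r1
  [ 1  -6/13  0  |   19/13 ]
  [ 0   1/13  0  |   -1/13 ]
  [ 0  -7/13  1  |  -32/13 ]
r2 ← 13·r2
  [ 1  -6/13  0  |   19/13 ]
  [ 0      1  0  |      -1 ]
  [ 0  -7/13  1  |  -32/13 ]
r3 ← r3 + 7/13·r2
  [ 1  -6/13  0  |  19/13 ]
  [ 0      1  0  |     -1 ]
  [ 0      0  1  |     -3 ]
r1 ← r1 + 6/13·r2
  [ 1  0  0  |   1 ]
  [ 0  1  0  |  -1 ]
  [ 0  0  1  |  -3 ]
Reading off the last column: x = 1, y = -1, z = -3.

(1, -1, -3)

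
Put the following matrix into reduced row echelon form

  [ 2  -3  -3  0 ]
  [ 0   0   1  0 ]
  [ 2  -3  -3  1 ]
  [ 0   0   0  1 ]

Multiply R1 by 1/2.
  [ 1  -3/2  -3/2  0 ]
  [ 0     0     1  0 ]
  [ 2    -3    -3  1 ]
  [ 0     0     0  1 ]
Subtract 2 times R1 from R3.
  [ 1  -3/2  -3/2  0 ]
  [ 0     0     1  0 ]
  [ 0     0     0  1 ]
  [ 0     0     0  1 ]
Subtract R3 from R4.
  [ 1  -3/2  -3/2  0 ]
  [ 0     0     1  0 ]
  [ 0     0     0  1 ]
  [ 0     0     0  0 ]
Add 3/2 times R2 to R1.
  [ 1  -3/2  0  0 ]
  [ 0     0  1  0 ]
  [ 0     0  0  1 ]
  [ 0     0  0  0 ]

[[1, -3/2, 0, 0], [0, 0, 1, 0], [0, 0, 0, 1], [0, 0, 0, 0]]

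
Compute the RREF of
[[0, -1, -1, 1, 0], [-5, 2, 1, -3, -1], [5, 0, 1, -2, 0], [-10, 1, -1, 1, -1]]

[[1, 0, 1/5, 0, 0], [0, 1, 1, 0, 0], [0, 0, 0, 1, 0], [0, 0, 0, 0, 1]]

ρ1 <=> ρ2
  [  -5   2   1  -3  -1 ]
  [   0  -1  -1   1   0 ]
  [   5   0   1  -2   0 ]
  [ -10   1  -1   1  -1 ]
ρ1 → -1/5·ρ1
  [   1  -2/5  -1/5  3/5  1/5 ]
  [   0    -1    -1    1    0 ]
  [   5     0     1   -2    0 ]
  [ -10     1    -1    1   -1 ]
ρ3 → ρ3 − 5·ρ1
  [   1  -2/5  -1/5  3/5  1/5 ]
  [   0    -1    -1    1    0 ]
  [   0     2     2   -5   -1 ]
  [ -10     1    -1    1   -1 ]
ρ4 → ρ4 + 10·ρ1
  [ 1  -2/5  -1/5  3/5  1/5 ]
  [ 0    -1    -1    1    0 ]
  [ 0     2     2   -5   -1 ]
  [ 0    -3    -3    7    1 ]
ρ2 → -1·ρ2
  [ 1  -2/5  -1/5  3/5  1/5 ]
  [ 0     1     1   -1    0 ]
  [ 0     2     2   -5   -1 ]
  [ 0    -3    -3    7    1 ]
ρ3 → ρ3 − 2·ρ2
  [ 1  -2/5  -1/5  3/5  1/5 ]
  [ 0     1     1   -1    0 ]
  [ 0     0     0   -3   -1 ]
  [ 0    -3    -3    7    1 ]
ρ4 → ρ4 + 3·ρ2
  [ 1  -2/5  -1/5  3/5  1/5 ]
  [ 0     1     1   -1    0 ]
  [ 0     0     0   -3   -1 ]
  [ 0     0     0    4    1 ]
ρ3 → -1/3·ρ3
  [ 1  -2/5  -1/5  3/5  1/5 ]
  [ 0     1     1   -1    0 ]
  [ 0     0     0    1  1/3 ]
  [ 0     0     0    4    1 ]
ρ4 → ρ4 − 4·ρ3
  [ 1  -2/5  -1/5  3/5   1/5 ]
  [ 0     1     1   -1     0 ]
  [ 0     0     0    1   1/3 ]
  [ 0     0     0    0  -1/3 ]
ρ4 → -3·ρ4
  [ 1  -2/5  -1/5  3/5  1/5 ]
  [ 0     1     1   -1    0 ]
  [ 0     0     0    1  1/3 ]
  [ 0     0     0    0    1 ]
ρ3 → ρ3 − 1/3·ρ4
  [ 1  -2/5  -1/5  3/5  1/5 ]
  [ 0     1     1   -1    0 ]
  [ 0     0     0    1    0 ]
  [ 0     0     0    0    1 ]
ρ1 → ρ1 − 1/5·ρ4
  [ 1  -2/5  -1/5  3/5  0 ]
  [ 0     1     1   -1  0 ]
  [ 0     0     0    1  0 ]
  [ 0     0     0    0  1 ]
ρ2 → ρ2 + ρ3
  [ 1  -2/5  -1/5  3/5  0 ]
  [ 0     1     1    0  0 ]
  [ 0     0     0    1  0 ]
  [ 0     0     0    0  1 ]
ρ1 → ρ1 − 3/5·ρ3
  [ 1  -2/5  -1/5  0  0 ]
  [ 0     1     1  0  0 ]
  [ 0     0     0  1  0 ]
  [ 0     0     0  0  1 ]
ρ1 → ρ1 + 2/5·ρ2
  [ 1  0  1/5  0  0 ]
  [ 0  1    1  0  0 ]
  [ 0  0    0  1  0 ]
  [ 0  0    0  0  1 ]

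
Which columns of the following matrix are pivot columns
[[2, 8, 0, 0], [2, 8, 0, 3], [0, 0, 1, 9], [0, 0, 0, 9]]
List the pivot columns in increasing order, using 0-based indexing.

ρ1 ← 1/2·ρ1
  [ 1  4  0  0 ]
  [ 2  8  0  3 ]
  [ 0  0  1  9 ]
  [ 0  0  0  9 ]
ρ2 ← ρ2 − 2·ρ1
  [ 1  4  0  0 ]
  [ 0  0  0  3 ]
  [ 0  0  1  9 ]
  [ 0  0  0  9 ]
ρ2 ↔ ρ3
  [ 1  4  0  0 ]
  [ 0  0  1  9 ]
  [ 0  0  0  3 ]
  [ 0  0  0  9 ]
ρ3 ← 1/3·ρ3
  [ 1  4  0  0 ]
  [ 0  0  1  9 ]
  [ 0  0  0  1 ]
  [ 0  0  0  9 ]
ρ4 ← ρ4 − 9·ρ3
  [ 1  4  0  0 ]
  [ 0  0  1  9 ]
  [ 0  0  0  1 ]
  [ 0  0  0  0 ]
ρ2 ← ρ2 − 9·ρ3
  [ 1  4  0  0 ]
  [ 0  0  1  0 ]
  [ 0  0  0  1 ]
  [ 0  0  0  0 ]
Pivot columns are the columns containing a leading 1.

0, 2, 3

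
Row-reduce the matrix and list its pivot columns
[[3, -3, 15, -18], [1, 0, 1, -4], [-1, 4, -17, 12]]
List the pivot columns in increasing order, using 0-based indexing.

0, 1

r1 → 1/3·r1
  [  1  -1    5  -6 ]
  [  1   0    1  -4 ]
  [ -1   4  -17  12 ]
r2 → r2 − r1
  [  1  -1    5  -6 ]
  [  0   1   -4   2 ]
  [ -1   4  -17  12 ]
r3 → r3 + r1
  [ 1  -1    5  -6 ]
  [ 0   1   -4   2 ]
  [ 0   3  -12   6 ]
r3 → r3 − 3·r2
  [ 1  -1   5  -6 ]
  [ 0   1  -4   2 ]
  [ 0   0   0   0 ]
r1 → r1 + r2
  [ 1  0   1  -4 ]
  [ 0  1  -4   2 ]
  [ 0  0   0   0 ]
Pivot columns are the columns containing a leading 1.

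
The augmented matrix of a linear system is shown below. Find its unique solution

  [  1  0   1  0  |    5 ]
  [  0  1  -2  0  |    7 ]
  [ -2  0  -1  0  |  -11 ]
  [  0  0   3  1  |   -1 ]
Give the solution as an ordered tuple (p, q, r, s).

(6, 5, -1, 2)

R3 -> R3 + 2·R1
  [ 1  0   1  0  |   5 ]
  [ 0  1  -2  0  |   7 ]
  [ 0  0   1  0  |  -1 ]
  [ 0  0   3  1  |  -1 ]
R4 -> R4 − 3·R3
  [ 1  0   1  0  |   5 ]
  [ 0  1  -2  0  |   7 ]
  [ 0  0   1  0  |  -1 ]
  [ 0  0   0  1  |   2 ]
R2 -> R2 + 2·R3
  [ 1  0  1  0  |   5 ]
  [ 0  1  0  0  |   5 ]
  [ 0  0  1  0  |  -1 ]
  [ 0  0  0  1  |   2 ]
R1 -> R1 − R3
  [ 1  0  0  0  |   6 ]
  [ 0  1  0  0  |   5 ]
  [ 0  0  1  0  |  -1 ]
  [ 0  0  0  1  |   2 ]
Reading off the last column: p = 6, q = 5, r = -1, s = 2.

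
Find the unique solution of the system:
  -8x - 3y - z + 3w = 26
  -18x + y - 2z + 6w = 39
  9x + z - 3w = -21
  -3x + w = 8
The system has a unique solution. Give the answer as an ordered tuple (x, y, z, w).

Form the augmented matrix and row-reduce:
  [  -8  -3  -1   3  |   26 ]
  [ -18   1  -2   6  |   39 ]
  [   9   0   1  -3  |  -21 ]
  [  -3   0   0   1  |    8 ]
Multiply ρ1 by -1/8.
Add 18 times ρ1 to ρ2.
Subtract 9 times ρ1 from ρ3.
Add 3 times ρ1 to ρ4.
Multiply ρ2 by 4/31.
Add 27/8 times ρ2 to ρ3.
Subtract 9/8 times ρ2 from ρ4.
Multiply ρ3 by -62.
Subtract 21/62 times ρ3 from ρ4.
Add 3 times ρ4 to ρ3.
Add 3/31 times ρ4 to ρ2.
Add 3/8 times ρ4 to ρ1.
Subtract 1/31 times ρ3 from ρ2.
Subtract 1/8 times ρ3 from ρ1.
Subtract 3/8 times ρ2 from ρ1.
Reading off the last column: x = -4, y = -3, z = 3, w = -4.

(-4, -3, 3, -4)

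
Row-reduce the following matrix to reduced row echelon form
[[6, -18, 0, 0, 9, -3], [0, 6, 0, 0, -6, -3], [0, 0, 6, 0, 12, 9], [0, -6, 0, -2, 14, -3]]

R1 ← 1/6·R1
  [ 1  -3  0   0  3/2  -1/2 ]
  [ 0   6  0   0   -6    -3 ]
  [ 0   0  6   0   12     9 ]
  [ 0  -6  0  -2   14    -3 ]
R2 ← 1/6·R2
  [ 1  -3  0   0  3/2  -1/2 ]
  [ 0   1  0   0   -1  -1/2 ]
  [ 0   0  6   0   12     9 ]
  [ 0  -6  0  -2   14    -3 ]
R4 ← R4 + 6·R2
  [ 1  -3  0   0  3/2  -1/2 ]
  [ 0   1  0   0   -1  -1/2 ]
  [ 0   0  6   0   12     9 ]
  [ 0   0  0  -2    8    -6 ]
R3 ← 1/6·R3
  [ 1  -3  0   0  3/2  -1/2 ]
  [ 0   1  0   0   -1  -1/2 ]
  [ 0   0  1   0    2   3/2 ]
  [ 0   0  0  -2    8    -6 ]
R4 ← -1/2·R4
  [ 1  -3  0  0  3/2  -1/2 ]
  [ 0   1  0  0   -1  -1/2 ]
  [ 0   0  1  0    2   3/2 ]
  [ 0   0  0  1   -4     3 ]
R1 ← R1 + 3·R2
  [ 1  0  0  0  -3/2    -2 ]
  [ 0  1  0  0    -1  -1/2 ]
  [ 0  0  1  0     2   3/2 ]
  [ 0  0  0  1    -4     3 ]

[[1, 0, 0, 0, -3/2, -2], [0, 1, 0, 0, -1, -1/2], [0, 0, 1, 0, 2, 3/2], [0, 0, 0, 1, -4, 3]]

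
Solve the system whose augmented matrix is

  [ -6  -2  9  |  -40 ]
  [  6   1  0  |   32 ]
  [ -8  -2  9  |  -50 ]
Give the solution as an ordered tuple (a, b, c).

(5, 2, -2/3)

Multiply r1 by -1/6.
  [  1  1/3  -3/2  |  20/3 ]
  [  6    1     0  |    32 ]
  [ -8   -2     9  |   -50 ]
Subtract 6 times r1 from r2.
  [  1  1/3  -3/2  |  20/3 ]
  [  0   -1     9  |    -8 ]
  [ -8   -2     9  |   -50 ]
Add 8 times r1 to r3.
  [ 1  1/3  -3/2  |  20/3 ]
  [ 0   -1     9  |    -8 ]
  [ 0  2/3    -3  |  10/3 ]
Multiply r2 by -1.
  [ 1  1/3  -3/2  |  20/3 ]
  [ 0    1    -9  |     8 ]
  [ 0  2/3    -3  |  10/3 ]
Subtract 2/3 times r2 from r3.
  [ 1  1/3  -3/2  |  20/3 ]
  [ 0    1    -9  |     8 ]
  [ 0    0     3  |    -2 ]
Multiply r3 by 1/3.
  [ 1  1/3  -3/2  |  20/3 ]
  [ 0    1    -9  |     8 ]
  [ 0    0     1  |  -2/3 ]
Add 9 times r3 to r2.
  [ 1  1/3  -3/2  |  20/3 ]
  [ 0    1     0  |     2 ]
  [ 0    0     1  |  -2/3 ]
Add 3/2 times r3 to r1.
  [ 1  1/3  0  |  17/3 ]
  [ 0    1  0  |     2 ]
  [ 0    0  1  |  -2/3 ]
Subtract 1/3 times r2 from r1.
  [ 1  0  0  |     5 ]
  [ 0  1  0  |     2 ]
  [ 0  0  1  |  -2/3 ]
Reading off the last column: a = 5, b = 2, c = -2/3.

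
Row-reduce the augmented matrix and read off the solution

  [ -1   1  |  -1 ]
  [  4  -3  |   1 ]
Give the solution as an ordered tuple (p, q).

(-2, -3)

ρ1 -> -1·ρ1
  [ 1  -1  |  1 ]
  [ 4  -3  |  1 ]
ρ2 -> ρ2 − 4·ρ1
  [ 1  -1  |   1 ]
  [ 0   1  |  -3 ]
ρ1 -> ρ1 + ρ2
  [ 1  0  |  -2 ]
  [ 0  1  |  -3 ]
Reading off the last column: p = -2, q = -3.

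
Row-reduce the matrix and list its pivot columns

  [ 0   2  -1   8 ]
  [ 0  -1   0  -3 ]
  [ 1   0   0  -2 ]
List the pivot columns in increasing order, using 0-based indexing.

ρ1 <=> ρ3
ρ2 ← -1·ρ2
ρ3 ← ρ3 − 2·ρ2
ρ3 ← -1·ρ3
Pivot columns are the columns containing a leading 1.

0, 1, 2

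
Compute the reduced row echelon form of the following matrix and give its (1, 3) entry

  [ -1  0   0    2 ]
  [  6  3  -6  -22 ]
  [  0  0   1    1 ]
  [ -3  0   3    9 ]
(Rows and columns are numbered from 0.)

R1 -> -1·R1
R2 -> R2 − 6·R1
R4 -> R4 + 3·R1
R2 -> 1/3·R2
R4 -> R4 − 3·R3
R2 -> R2 + 2·R3

-4/3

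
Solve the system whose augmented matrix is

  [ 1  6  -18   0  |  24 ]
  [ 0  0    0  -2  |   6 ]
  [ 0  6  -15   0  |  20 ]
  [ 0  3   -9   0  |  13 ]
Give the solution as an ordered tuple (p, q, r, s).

(-2, -5/3, -2, -3)

Swap r2 and r3.
  [ 1  6  -18   0  |  24 ]
  [ 0  6  -15   0  |  20 ]
  [ 0  0    0  -2  |   6 ]
  [ 0  3   -9   0  |  13 ]
Multiply r2 by 1/6.
  [ 1  6   -18   0  |    24 ]
  [ 0  1  -5/2   0  |  10/3 ]
  [ 0  0     0  -2  |     6 ]
  [ 0  3    -9   0  |    13 ]
Subtract 3 times r2 from r4.
  [ 1  6   -18   0  |    24 ]
  [ 0  1  -5/2   0  |  10/3 ]
  [ 0  0     0  -2  |     6 ]
  [ 0  0  -3/2   0  |     3 ]
Swap r3 and r4.
  [ 1  6   -18   0  |    24 ]
  [ 0  1  -5/2   0  |  10/3 ]
  [ 0  0  -3/2   0  |     3 ]
  [ 0  0     0  -2  |     6 ]
Multiply r3 by -2/3.
  [ 1  6   -18   0  |    24 ]
  [ 0  1  -5/2   0  |  10/3 ]
  [ 0  0     1   0  |    -2 ]
  [ 0  0     0  -2  |     6 ]
Multiply r4 by -1/2.
  [ 1  6   -18  0  |    24 ]
  [ 0  1  -5/2  0  |  10/3 ]
  [ 0  0     1  0  |    -2 ]
  [ 0  0     0  1  |    -3 ]
Add 5/2 times r3 to r2.
  [ 1  6  -18  0  |    24 ]
  [ 0  1    0  0  |  -5/3 ]
  [ 0  0    1  0  |    -2 ]
  [ 0  0    0  1  |    -3 ]
Add 18 times r3 to r1.
  [ 1  6  0  0  |   -12 ]
  [ 0  1  0  0  |  -5/3 ]
  [ 0  0  1  0  |    -2 ]
  [ 0  0  0  1  |    -3 ]
Subtract 6 times r2 from r1.
  [ 1  0  0  0  |    -2 ]
  [ 0  1  0  0  |  -5/3 ]
  [ 0  0  1  0  |    -2 ]
  [ 0  0  0  1  |    -3 ]
Reading off the last column: p = -2, q = -5/3, r = -2, s = -3.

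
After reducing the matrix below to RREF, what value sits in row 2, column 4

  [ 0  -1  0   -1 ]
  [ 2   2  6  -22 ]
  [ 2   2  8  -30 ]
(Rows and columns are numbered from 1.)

1

R1 ↔ R2
  [ 2   2  6  -22 ]
  [ 0  -1  0   -1 ]
  [ 2   2  8  -30 ]
R1 → 1/2·R1
  [ 1   1  3  -11 ]
  [ 0  -1  0   -1 ]
  [ 2   2  8  -30 ]
R3 → R3 − 2·R1
  [ 1   1  3  -11 ]
  [ 0  -1  0   -1 ]
  [ 0   0  2   -8 ]
R2 → -1·R2
  [ 1  1  3  -11 ]
  [ 0  1  0    1 ]
  [ 0  0  2   -8 ]
R3 → 1/2·R3
  [ 1  1  3  -11 ]
  [ 0  1  0    1 ]
  [ 0  0  1   -4 ]
R1 → R1 − 3·R3
  [ 1  1  0   1 ]
  [ 0  1  0   1 ]
  [ 0  0  1  -4 ]
R1 → R1 − R2
  [ 1  0  0   0 ]
  [ 0  1  0   1 ]
  [ 0  0  1  -4 ]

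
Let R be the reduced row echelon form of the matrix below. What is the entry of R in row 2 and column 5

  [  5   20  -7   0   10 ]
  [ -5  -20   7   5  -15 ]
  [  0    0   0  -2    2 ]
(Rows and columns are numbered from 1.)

r1 := 1/5·r1
r2 := r2 + 5·r1
r2 := 1/5·r2
r3 := r3 + 2·r2

-1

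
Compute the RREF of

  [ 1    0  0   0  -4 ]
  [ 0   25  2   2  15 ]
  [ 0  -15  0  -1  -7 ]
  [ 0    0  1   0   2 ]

Multiply R2 by 1/25.
  [ 1    0     0     0   -4 ]
  [ 0    1  2/25  2/25  3/5 ]
  [ 0  -15     0    -1   -7 ]
  [ 0    0     1     0    2 ]
Add 15 times R2 to R3.
  [ 1  0     0     0   -4 ]
  [ 0  1  2/25  2/25  3/5 ]
  [ 0  0   6/5   1/5    2 ]
  [ 0  0     1     0    2 ]
Multiply R3 by 5/6.
  [ 1  0     0     0   -4 ]
  [ 0  1  2/25  2/25  3/5 ]
  [ 0  0     1   1/6  5/3 ]
  [ 0  0     1     0    2 ]
Subtract R3 from R4.
  [ 1  0     0     0   -4 ]
  [ 0  1  2/25  2/25  3/5 ]
  [ 0  0     1   1/6  5/3 ]
  [ 0  0     0  -1/6  1/3 ]
Multiply R4 by -6.
  [ 1  0     0     0   -4 ]
  [ 0  1  2/25  2/25  3/5 ]
  [ 0  0     1   1/6  5/3 ]
  [ 0  0     0     1   -2 ]
Subtract 1/6 times R4 from R3.
  [ 1  0     0     0   -4 ]
  [ 0  1  2/25  2/25  3/5 ]
  [ 0  0     1     0    2 ]
  [ 0  0     0     1   -2 ]
Subtract 2/25 times R4 from R2.
  [ 1  0     0  0     -4 ]
  [ 0  1  2/25  0  19/25 ]
  [ 0  0     1  0      2 ]
  [ 0  0     0  1     -2 ]
Subtract 2/25 times R3 from R2.
  [ 1  0  0  0   -4 ]
  [ 0  1  0  0  3/5 ]
  [ 0  0  1  0    2 ]
  [ 0  0  0  1   -2 ]

[[1, 0, 0, 0, -4], [0, 1, 0, 0, 3/5], [0, 0, 1, 0, 2], [0, 0, 0, 1, -2]]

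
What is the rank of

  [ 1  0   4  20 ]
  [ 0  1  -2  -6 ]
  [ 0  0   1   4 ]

ρ2 ← ρ2 + 2·ρ3
  [ 1  0  4  20 ]
  [ 0  1  0   2 ]
  [ 0  0  1   4 ]
ρ1 ← ρ1 − 4·ρ3
  [ 1  0  0  4 ]
  [ 0  1  0  2 ]
  [ 0  0  1  4 ]
The reduced form has 3 nonzero rows.

rank = 3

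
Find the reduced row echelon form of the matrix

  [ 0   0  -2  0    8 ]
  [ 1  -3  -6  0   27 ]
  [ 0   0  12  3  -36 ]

[[1, -3, 0, 0, 3], [0, 0, 1, 0, -4], [0, 0, 0, 1, 4]]

r1 ↔ r2
  [ 1  -3  -6  0   27 ]
  [ 0   0  -2  0    8 ]
  [ 0   0  12  3  -36 ]
r2 -> -1/2·r2
  [ 1  -3  -6  0   27 ]
  [ 0   0   1  0   -4 ]
  [ 0   0  12  3  -36 ]
r3 -> r3 − 12·r2
  [ 1  -3  -6  0  27 ]
  [ 0   0   1  0  -4 ]
  [ 0   0   0  3  12 ]
r3 -> 1/3·r3
  [ 1  -3  -6  0  27 ]
  [ 0   0   1  0  -4 ]
  [ 0   0   0  1   4 ]
r1 -> r1 + 6·r2
  [ 1  -3  0  0   3 ]
  [ 0   0  1  0  -4 ]
  [ 0   0  0  1   4 ]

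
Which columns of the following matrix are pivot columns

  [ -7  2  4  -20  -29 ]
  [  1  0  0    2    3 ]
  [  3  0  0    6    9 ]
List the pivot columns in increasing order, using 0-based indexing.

0, 1

r1 ← -1/7·r1
r2 ← r2 − r1
r3 ← r3 − 3·r1
r2 ← 7/2·r2
r3 ← r3 − 6/7·r2
r1 ← r1 + 2/7·r2
Pivot columns are the columns containing a leading 1.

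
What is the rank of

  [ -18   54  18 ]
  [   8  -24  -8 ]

ρ1 ← -1/18·ρ1
  [ 1   -3  -1 ]
  [ 8  -24  -8 ]
ρ2 ← ρ2 − 8·ρ1
  [ 1  -3  -1 ]
  [ 0   0   0 ]
The reduced form has 1 nonzero row.

rank = 1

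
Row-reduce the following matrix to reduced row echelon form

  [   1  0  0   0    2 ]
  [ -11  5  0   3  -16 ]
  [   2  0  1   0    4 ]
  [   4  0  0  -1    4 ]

r2 ← r2 + 11·r1
  [ 1  0  0   0  2 ]
  [ 0  5  0   3  6 ]
  [ 2  0  1   0  4 ]
  [ 4  0  0  -1  4 ]
r3 ← r3 − 2·r1
  [ 1  0  0   0  2 ]
  [ 0  5  0   3  6 ]
  [ 0  0  1   0  0 ]
  [ 4  0  0  -1  4 ]
r4 ← r4 − 4·r1
  [ 1  0  0   0   2 ]
  [ 0  5  0   3   6 ]
  [ 0  0  1   0   0 ]
  [ 0  0  0  -1  -4 ]
r2 ← 1/5·r2
  [ 1  0  0    0    2 ]
  [ 0  1  0  3/5  6/5 ]
  [ 0  0  1    0    0 ]
  [ 0  0  0   -1   -4 ]
r4 ← -1·r4
  [ 1  0  0    0    2 ]
  [ 0  1  0  3/5  6/5 ]
  [ 0  0  1    0    0 ]
  [ 0  0  0    1    4 ]
r2 ← r2 − 3/5·r4
  [ 1  0  0  0     2 ]
  [ 0  1  0  0  -6/5 ]
  [ 0  0  1  0     0 ]
  [ 0  0  0  1     4 ]

[[1, 0, 0, 0, 2], [0, 1, 0, 0, -6/5], [0, 0, 1, 0, 0], [0, 0, 0, 1, 4]]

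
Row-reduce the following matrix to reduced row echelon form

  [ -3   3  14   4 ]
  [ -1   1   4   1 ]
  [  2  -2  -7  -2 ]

ρ1 → -1/3·ρ1
  [  1  -1  -14/3  -4/3 ]
  [ -1   1      4     1 ]
  [  2  -2     -7    -2 ]
ρ2 → ρ2 + ρ1
  [ 1  -1  -14/3  -4/3 ]
  [ 0   0   -2/3  -1/3 ]
  [ 2  -2     -7    -2 ]
ρ3 → ρ3 − 2·ρ1
  [ 1  -1  -14/3  -4/3 ]
  [ 0   0   -2/3  -1/3 ]
  [ 0   0    7/3   2/3 ]
ρ2 → -3/2·ρ2
  [ 1  -1  -14/3  -4/3 ]
  [ 0   0      1   1/2 ]
  [ 0   0    7/3   2/3 ]
ρ3 → ρ3 − 7/3·ρ2
  [ 1  -1  -14/3  -4/3 ]
  [ 0   0      1   1/2 ]
  [ 0   0      0  -1/2 ]
ρ3 → -2·ρ3
  [ 1  -1  -14/3  -4/3 ]
  [ 0   0      1   1/2 ]
  [ 0   0      0     1 ]
ρ2 → ρ2 − 1/2·ρ3
  [ 1  -1  -14/3  -4/3 ]
  [ 0   0      1     0 ]
  [ 0   0      0     1 ]
ρ1 → ρ1 + 4/3·ρ3
  [ 1  -1  -14/3  0 ]
  [ 0   0      1  0 ]
  [ 0   0      0  1 ]
ρ1 → ρ1 + 14/3·ρ2
  [ 1  -1  0  0 ]
  [ 0   0  1  0 ]
  [ 0   0  0  1 ]

[[1, -1, 0, 0], [0, 0, 1, 0], [0, 0, 0, 1]]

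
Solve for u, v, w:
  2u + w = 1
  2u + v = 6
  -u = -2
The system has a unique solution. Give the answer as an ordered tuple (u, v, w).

(2, 2, -3)

Form the augmented matrix and row-reduce:
  [  2  0  1  |   1 ]
  [  2  1  0  |   6 ]
  [ -1  0  0  |  -2 ]
ρ1 := 1/2·ρ1
ρ2 := ρ2 − 2·ρ1
ρ3 := ρ3 + ρ1
ρ3 := 2·ρ3
ρ2 := ρ2 + ρ3
ρ1 := ρ1 − 1/2·ρ3
Reading off the last column: u = 2, v = 2, w = -3.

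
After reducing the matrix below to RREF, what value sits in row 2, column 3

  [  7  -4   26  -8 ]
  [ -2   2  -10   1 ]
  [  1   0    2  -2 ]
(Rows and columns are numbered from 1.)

-3

ρ1 → 1/7·ρ1
  [  1  -4/7  26/7  -8/7 ]
  [ -2     2   -10     1 ]
  [  1     0     2    -2 ]
ρ2 → ρ2 + 2·ρ1
  [ 1  -4/7   26/7  -8/7 ]
  [ 0   6/7  -18/7  -9/7 ]
  [ 1     0      2    -2 ]
ρ3 → ρ3 − ρ1
  [ 1  -4/7   26/7  -8/7 ]
  [ 0   6/7  -18/7  -9/7 ]
  [ 0   4/7  -12/7  -6/7 ]
ρ2 → 7/6·ρ2
  [ 1  -4/7   26/7  -8/7 ]
  [ 0     1     -3  -3/2 ]
  [ 0   4/7  -12/7  -6/7 ]
ρ3 → ρ3 − 4/7·ρ2
  [ 1  -4/7  26/7  -8/7 ]
  [ 0     1    -3  -3/2 ]
  [ 0     0     0     0 ]
ρ1 → ρ1 + 4/7·ρ2
  [ 1  0   2    -2 ]
  [ 0  1  -3  -3/2 ]
  [ 0  0   0     0 ]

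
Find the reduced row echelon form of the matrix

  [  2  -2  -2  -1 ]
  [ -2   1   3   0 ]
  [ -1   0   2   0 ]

r1 → 1/2·r1
  [  1  -1  -1  -1/2 ]
  [ -2   1   3     0 ]
  [ -1   0   2     0 ]
r2 → r2 + 2·r1
  [  1  -1  -1  -1/2 ]
  [  0  -1   1    -1 ]
  [ -1   0   2     0 ]
r3 → r3 + r1
  [ 1  -1  -1  -1/2 ]
  [ 0  -1   1    -1 ]
  [ 0  -1   1  -1/2 ]
r2 → -1·r2
  [ 1  -1  -1  -1/2 ]
  [ 0   1  -1     1 ]
  [ 0  -1   1  -1/2 ]
r3 → r3 + r2
  [ 1  -1  -1  -1/2 ]
  [ 0   1  -1     1 ]
  [ 0   0   0   1/2 ]
r3 → 2·r3
  [ 1  -1  -1  -1/2 ]
  [ 0   1  -1     1 ]
  [ 0   0   0     1 ]
r2 → r2 − r3
  [ 1  -1  -1  -1/2 ]
  [ 0   1  -1     0 ]
  [ 0   0   0     1 ]
r1 → r1 + 1/2·r3
  [ 1  -1  -1  0 ]
  [ 0   1  -1  0 ]
  [ 0   0   0  1 ]
r1 → r1 + r2
  [ 1  0  -2  0 ]
  [ 0  1  -1  0 ]
  [ 0  0   0  1 ]

[[1, 0, -2, 0], [0, 1, -1, 0], [0, 0, 0, 1]]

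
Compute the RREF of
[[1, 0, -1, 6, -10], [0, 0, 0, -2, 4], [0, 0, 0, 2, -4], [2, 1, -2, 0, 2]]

[[1, 0, -1, 0, 2], [0, 1, 0, 0, -2], [0, 0, 0, 1, -2], [0, 0, 0, 0, 0]]

R4 ← R4 − 2·R1
  [ 1  0  -1    6  -10 ]
  [ 0  0   0   -2    4 ]
  [ 0  0   0    2   -4 ]
  [ 0  1   0  -12   22 ]
R2 ↔ R4
  [ 1  0  -1    6  -10 ]
  [ 0  1   0  -12   22 ]
  [ 0  0   0    2   -4 ]
  [ 0  0   0   -2    4 ]
R3 ← 1/2·R3
  [ 1  0  -1    6  -10 ]
  [ 0  1   0  -12   22 ]
  [ 0  0   0    1   -2 ]
  [ 0  0   0   -2    4 ]
R4 ← R4 + 2·R3
  [ 1  0  -1    6  -10 ]
  [ 0  1   0  -12   22 ]
  [ 0  0   0    1   -2 ]
  [ 0  0   0    0    0 ]
R2 ← R2 + 12·R3
  [ 1  0  -1  6  -10 ]
  [ 0  1   0  0   -2 ]
  [ 0  0   0  1   -2 ]
  [ 0  0   0  0    0 ]
R1 ← R1 − 6·R3
  [ 1  0  -1  0   2 ]
  [ 0  1   0  0  -2 ]
  [ 0  0   0  1  -2 ]
  [ 0  0   0  0   0 ]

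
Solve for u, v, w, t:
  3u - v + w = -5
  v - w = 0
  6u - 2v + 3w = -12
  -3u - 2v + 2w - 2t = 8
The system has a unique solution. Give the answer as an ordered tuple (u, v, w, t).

Form the augmented matrix and row-reduce:
  [  3  -1   1   0  |   -5 ]
  [  0   1  -1   0  |    0 ]
  [  6  -2   3   0  |  -12 ]
  [ -3  -2   2  -2  |    8 ]
ρ1 -> 1/3·ρ1
  [  1  -1/3  1/3   0  |  -5/3 ]
  [  0     1   -1   0  |     0 ]
  [  6    -2    3   0  |   -12 ]
  [ -3    -2    2  -2  |     8 ]
ρ3 -> ρ3 − 6·ρ1
  [  1  -1/3  1/3   0  |  -5/3 ]
  [  0     1   -1   0  |     0 ]
  [  0     0    1   0  |    -2 ]
  [ -3    -2    2  -2  |     8 ]
ρ4 -> ρ4 + 3·ρ1
  [ 1  -1/3  1/3   0  |  -5/3 ]
  [ 0     1   -1   0  |     0 ]
  [ 0     0    1   0  |    -2 ]
  [ 0    -3    3  -2  |     3 ]
ρ4 -> ρ4 + 3·ρ2
  [ 1  -1/3  1/3   0  |  -5/3 ]
  [ 0     1   -1   0  |     0 ]
  [ 0     0    1   0  |    -2 ]
  [ 0     0    0  -2  |     3 ]
ρ4 -> -1/2·ρ4
  [ 1  -1/3  1/3  0  |  -5/3 ]
  [ 0     1   -1  0  |     0 ]
  [ 0     0    1  0  |    -2 ]
  [ 0     0    0  1  |  -3/2 ]
ρ2 -> ρ2 + ρ3
  [ 1  -1/3  1/3  0  |  -5/3 ]
  [ 0     1    0  0  |    -2 ]
  [ 0     0    1  0  |    -2 ]
  [ 0     0    0  1  |  -3/2 ]
ρ1 -> ρ1 − 1/3·ρ3
  [ 1  -1/3  0  0  |    -1 ]
  [ 0     1  0  0  |    -2 ]
  [ 0     0  1  0  |    -2 ]
  [ 0     0  0  1  |  -3/2 ]
ρ1 -> ρ1 + 1/3·ρ2
  [ 1  0  0  0  |  -5/3 ]
  [ 0  1  0  0  |    -2 ]
  [ 0  0  1  0  |    -2 ]
  [ 0  0  0  1  |  -3/2 ]
Reading off the last column: u = -5/3, v = -2, w = -2, t = -3/2.

(-5/3, -2, -2, -3/2)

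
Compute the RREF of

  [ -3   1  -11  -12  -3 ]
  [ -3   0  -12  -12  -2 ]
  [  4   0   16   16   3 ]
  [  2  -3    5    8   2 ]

[[1, 0, 4, 4, 0], [0, 1, 1, 0, 0], [0, 0, 0, 0, 1], [0, 0, 0, 0, 0]]

Multiply R1 by -1/3.
  [  1  -1/3  11/3    4   1 ]
  [ -3     0   -12  -12  -2 ]
  [  4     0    16   16   3 ]
  [  2    -3     5    8   2 ]
Add 3 times R1 to R2.
  [ 1  -1/3  11/3   4  1 ]
  [ 0    -1    -1   0  1 ]
  [ 4     0    16  16  3 ]
  [ 2    -3     5   8  2 ]
Subtract 4 times R1 from R3.
  [ 1  -1/3  11/3  4   1 ]
  [ 0    -1    -1  0   1 ]
  [ 0   4/3   4/3  0  -1 ]
  [ 2    -3     5  8   2 ]
Subtract 2 times R1 from R4.
  [ 1  -1/3  11/3  4   1 ]
  [ 0    -1    -1  0   1 ]
  [ 0   4/3   4/3  0  -1 ]
  [ 0  -7/3  -7/3  0   0 ]
Multiply R2 by -1.
  [ 1  -1/3  11/3  4   1 ]
  [ 0     1     1  0  -1 ]
  [ 0   4/3   4/3  0  -1 ]
  [ 0  -7/3  -7/3  0   0 ]
Subtract 4/3 times R2 from R3.
  [ 1  -1/3  11/3  4    1 ]
  [ 0     1     1  0   -1 ]
  [ 0     0     0  0  1/3 ]
  [ 0  -7/3  -7/3  0    0 ]
Add 7/3 times R2 to R4.
  [ 1  -1/3  11/3  4     1 ]
  [ 0     1     1  0    -1 ]
  [ 0     0     0  0   1/3 ]
  [ 0     0     0  0  -7/3 ]
Multiply R3 by 3.
  [ 1  -1/3  11/3  4     1 ]
  [ 0     1     1  0    -1 ]
  [ 0     0     0  0     1 ]
  [ 0     0     0  0  -7/3 ]
Add 7/3 times R3 to R4.
  [ 1  -1/3  11/3  4   1 ]
  [ 0     1     1  0  -1 ]
  [ 0     0     0  0   1 ]
  [ 0     0     0  0   0 ]
Add R3 to R2.
  [ 1  -1/3  11/3  4  1 ]
  [ 0     1     1  0  0 ]
  [ 0     0     0  0  1 ]
  [ 0     0     0  0  0 ]
Subtract R3 from R1.
  [ 1  -1/3  11/3  4  0 ]
  [ 0     1     1  0  0 ]
  [ 0     0     0  0  1 ]
  [ 0     0     0  0  0 ]
Add 1/3 times R2 to R1.
  [ 1  0  4  4  0 ]
  [ 0  1  1  0  0 ]
  [ 0  0  0  0  1 ]
  [ 0  0  0  0  0 ]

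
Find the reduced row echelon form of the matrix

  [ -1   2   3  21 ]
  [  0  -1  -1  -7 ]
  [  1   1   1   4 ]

R1 -> -1·R1
  [ 1  -2  -3  -21 ]
  [ 0  -1  -1   -7 ]
  [ 1   1   1    4 ]
R3 -> R3 − R1
  [ 1  -2  -3  -21 ]
  [ 0  -1  -1   -7 ]
  [ 0   3   4   25 ]
R2 -> -1·R2
  [ 1  -2  -3  -21 ]
  [ 0   1   1    7 ]
  [ 0   3   4   25 ]
R3 -> R3 − 3·R2
  [ 1  -2  -3  -21 ]
  [ 0   1   1    7 ]
  [ 0   0   1    4 ]
R2 -> R2 − R3
  [ 1  -2  -3  -21 ]
  [ 0   1   0    3 ]
  [ 0   0   1    4 ]
R1 -> R1 + 3·R3
  [ 1  -2  0  -9 ]
  [ 0   1  0   3 ]
  [ 0   0  1   4 ]
R1 -> R1 + 2·R2
  [ 1  0  0  -3 ]
  [ 0  1  0   3 ]
  [ 0  0  1   4 ]

[[1, 0, 0, -3], [0, 1, 0, 3], [0, 0, 1, 4]]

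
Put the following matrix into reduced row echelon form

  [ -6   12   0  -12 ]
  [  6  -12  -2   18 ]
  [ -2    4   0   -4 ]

[[1, -2, 0, 2], [0, 0, 1, -3], [0, 0, 0, 0]]

Multiply R1 by -1/6.
  [  1   -2   0   2 ]
  [  6  -12  -2  18 ]
  [ -2    4   0  -4 ]
Subtract 6 times R1 from R2.
  [  1  -2   0   2 ]
  [  0   0  -2   6 ]
  [ -2   4   0  -4 ]
Add 2 times R1 to R3.
  [ 1  -2   0  2 ]
  [ 0   0  -2  6 ]
  [ 0   0   0  0 ]
Multiply R2 by -1/2.
  [ 1  -2  0   2 ]
  [ 0   0  1  -3 ]
  [ 0   0  0   0 ]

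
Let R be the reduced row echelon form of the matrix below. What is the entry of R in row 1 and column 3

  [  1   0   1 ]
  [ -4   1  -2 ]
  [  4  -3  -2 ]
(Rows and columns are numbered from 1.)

1

Add 4 times r1 to r2.
  [ 1   0   1 ]
  [ 0   1   2 ]
  [ 4  -3  -2 ]
Subtract 4 times r1 from r3.
  [ 1   0   1 ]
  [ 0   1   2 ]
  [ 0  -3  -6 ]
Add 3 times r2 to r3.
  [ 1  0  1 ]
  [ 0  1  2 ]
  [ 0  0  0 ]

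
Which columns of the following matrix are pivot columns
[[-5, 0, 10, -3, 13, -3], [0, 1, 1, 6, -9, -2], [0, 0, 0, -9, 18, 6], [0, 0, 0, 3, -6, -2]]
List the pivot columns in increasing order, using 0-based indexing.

0, 1, 3

R1 := -1/5·R1
  [ 1  0  -2  3/5  -13/5  3/5 ]
  [ 0  1   1    6     -9   -2 ]
  [ 0  0   0   -9     18    6 ]
  [ 0  0   0    3     -6   -2 ]
R3 := -1/9·R3
  [ 1  0  -2  3/5  -13/5   3/5 ]
  [ 0  1   1    6     -9    -2 ]
  [ 0  0   0    1     -2  -2/3 ]
  [ 0  0   0    3     -6    -2 ]
R4 := R4 − 3·R3
  [ 1  0  -2  3/5  -13/5   3/5 ]
  [ 0  1   1    6     -9    -2 ]
  [ 0  0   0    1     -2  -2/3 ]
  [ 0  0   0    0      0     0 ]
R2 := R2 − 6·R3
  [ 1  0  -2  3/5  -13/5   3/5 ]
  [ 0  1   1    0      3     2 ]
  [ 0  0   0    1     -2  -2/3 ]
  [ 0  0   0    0      0     0 ]
R1 := R1 − 3/5·R3
  [ 1  0  -2  0  -7/5     1 ]
  [ 0  1   1  0     3     2 ]
  [ 0  0   0  1    -2  -2/3 ]
  [ 0  0   0  0     0     0 ]
Pivot columns are the columns containing a leading 1.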